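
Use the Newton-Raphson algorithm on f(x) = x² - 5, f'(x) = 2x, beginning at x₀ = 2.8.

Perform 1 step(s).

f(x) = x² - 5
f'(x) = 2x
x₀ = 2.8

Newton-Raphson formula: x_{n+1} = x_n - f(x_n)/f'(x_n)

Iteration 1:
  f(2.800000) = 2.840000
  f'(2.800000) = 5.600000
  x_1 = 2.800000 - 2.840000/5.600000 = 2.292857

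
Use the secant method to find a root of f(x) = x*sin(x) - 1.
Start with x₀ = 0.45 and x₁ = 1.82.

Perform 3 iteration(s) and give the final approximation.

f(x) = x*sin(x) - 1
x₀ = 0.45, x₁ = 1.82

Secant formula: x_{n+1} = x_n - f(x_n)(x_n - x_{n-1})/(f(x_n) - f(x_{n-1}))

Iteration 1:
  f(0.450000) = -0.804266
  f(1.820000) = 0.763779
  x_2 = 1.820000 - 0.763779×(1.820000 - 0.450000)/(0.763779 - (-0.804266))
       = 1.152687
Iteration 2:
  f(1.820000) = 0.763779
  f(1.152687) = 0.053392
  x_3 = 1.152687 - 0.053392×(1.152687 - 1.820000)/(0.053392 - 0.763779)
       = 1.102532
Iteration 3:
  f(1.152687) = 0.053392
  f(1.102532) = -0.016152
  x_4 = 1.102532 - (-0.016152)×(1.102532 - 1.152687)/(-0.016152 - 0.053392)
       = 1.114181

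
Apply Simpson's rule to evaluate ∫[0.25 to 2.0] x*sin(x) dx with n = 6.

f(x) = x*sin(x)
a = 0.25, b = 2.0, n = 6
h = (b - a)/n = 0.291667

Simpson's rule: (h/3)[f(x₀) + 4f(x₁) + 2f(x₂) + ... + f(xₙ)]

x_0 = 0.2500, f(x_0) = 0.061851, coefficient = 1
x_1 = 0.5417, f(x_1) = 0.279264, coefficient = 4
x_2 = 0.8333, f(x_2) = 0.616814, coefficient = 2
x_3 = 1.1250, f(x_3) = 1.015051, coefficient = 4
x_4 = 1.4167, f(x_4) = 1.399873, coefficient = 2
x_5 = 1.7083, f(x_5) = 1.692201, coefficient = 4
x_6 = 2.0000, f(x_6) = 1.818595, coefficient = 1

I ≈ (0.291667/3) × 17.859885 = 1.736378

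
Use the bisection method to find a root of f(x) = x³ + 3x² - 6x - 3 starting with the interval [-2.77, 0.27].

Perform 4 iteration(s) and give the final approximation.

f(x) = x³ + 3x² - 6x - 3
Initial interval: [-2.77, 0.27]

Iteration 1:
  c_1 = (-2.770000 + 0.270000)/2 = -1.250000
  f(c_1) = f(-1.250000) = 7.234375
  f(a) × f(c) ≥ 0, new interval: [-1.250000, 0.270000]
Iteration 2:
  c_2 = (-1.250000 + 0.270000)/2 = -0.490000
  f(c_2) = f(-0.490000) = 0.542651
  f(a) × f(c) ≥ 0, new interval: [-0.490000, 0.270000]
Iteration 3:
  c_3 = (-0.490000 + 0.270000)/2 = -0.110000
  f(c_3) = f(-0.110000) = -2.305031
  f(a) × f(c) < 0, new interval: [-0.490000, -0.110000]
Iteration 4:
  c_4 = (-0.490000 + (-0.110000))/2 = -0.300000
  f(c_4) = f(-0.300000) = -0.957000
  f(a) × f(c) < 0, new interval: [-0.490000, -0.300000]

After 4 iteration(s), the approximation is c_4 = -0.300000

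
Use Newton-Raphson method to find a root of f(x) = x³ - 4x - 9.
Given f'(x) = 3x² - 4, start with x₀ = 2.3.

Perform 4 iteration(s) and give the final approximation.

f(x) = x³ - 4x - 9
f'(x) = 3x² - 4
x₀ = 2.3

Newton-Raphson formula: x_{n+1} = x_n - f(x_n)/f'(x_n)

Iteration 1:
  f(2.300000) = -6.033000
  f'(2.300000) = 11.870000
  x_1 = 2.300000 - (-6.033000)/11.870000 = 2.808256
Iteration 2:
  f(2.808256) = 1.913732
  f'(2.808256) = 19.658907
  x_2 = 2.808256 - 1.913732/19.658907 = 2.710909
Iteration 3:
  f(2.710909) = 0.078914
  f'(2.710909) = 18.047087
  x_3 = 2.710909 - 0.078914/18.047087 = 2.706537
Iteration 4:
  f(2.706537) = 0.000155
  f'(2.706537) = 17.976021
  x_4 = 2.706537 - 0.000155/17.976021 = 2.706528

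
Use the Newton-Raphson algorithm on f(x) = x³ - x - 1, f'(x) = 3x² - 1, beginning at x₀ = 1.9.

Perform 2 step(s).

f(x) = x³ - x - 1
f'(x) = 3x² - 1
x₀ = 1.9

Newton-Raphson formula: x_{n+1} = x_n - f(x_n)/f'(x_n)

Iteration 1:
  f(1.900000) = 3.959000
  f'(1.900000) = 9.830000
  x_1 = 1.900000 - 3.959000/9.830000 = 1.497253
Iteration 2:
  f(1.497253) = 0.859240
  f'(1.497253) = 5.725302
  x_2 = 1.497253 - 0.859240/5.725302 = 1.347176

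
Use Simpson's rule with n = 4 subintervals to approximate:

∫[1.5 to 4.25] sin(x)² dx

f(x) = sin(x)²
a = 1.5, b = 4.25, n = 4
h = (b - a)/n = 0.687500

Simpson's rule: (h/3)[f(x₀) + 4f(x₁) + 2f(x₂) + ... + f(xₙ)]

x_0 = 1.5000, f(x_0) = 0.994996, coefficient = 1
x_1 = 2.1875, f(x_1) = 0.665512, coefficient = 4
x_2 = 2.8750, f(x_2) = 0.069404, coefficient = 2
x_3 = 3.5625, f(x_3) = 0.166945, coefficient = 4
x_4 = 4.2500, f(x_4) = 0.801006, coefficient = 1

I ≈ (0.687500/3) × 5.264638 = 1.206479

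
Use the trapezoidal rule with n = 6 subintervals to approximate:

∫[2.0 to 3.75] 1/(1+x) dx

f(x) = 1/(1+x)
a = 2.0, b = 3.75, n = 6
h = (b - a)/n = 0.291667

Trapezoidal rule: (h/2)[f(x₀) + 2f(x₁) + 2f(x₂) + ... + f(xₙ)]

x_0 = 2.0000, f(x_0) = 0.333333, coefficient = 1
x_1 = 2.2917, f(x_1) = 0.303797, coefficient = 2
x_2 = 2.5833, f(x_2) = 0.279070, coefficient = 2
x_3 = 2.8750, f(x_3) = 0.258065, coefficient = 2
x_4 = 3.1667, f(x_4) = 0.240000, coefficient = 2
x_5 = 3.4583, f(x_5) = 0.224299, coefficient = 2
x_6 = 3.7500, f(x_6) = 0.210526, coefficient = 1

I ≈ (0.291667/2) × 3.154321 = 0.460005
Exact value: 0.459532
Error: 0.000473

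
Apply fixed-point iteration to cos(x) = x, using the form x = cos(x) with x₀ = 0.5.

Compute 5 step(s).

Equation: cos(x) = x
Fixed-point form: x = cos(x)
x₀ = 0.5

x_1 = g(0.500000) = 0.877583
x_2 = g(0.877583) = 0.639012
x_3 = g(0.639012) = 0.802685
x_4 = g(0.802685) = 0.694778
x_5 = g(0.694778) = 0.768196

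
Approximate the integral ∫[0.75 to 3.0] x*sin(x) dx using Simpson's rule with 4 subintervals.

f(x) = x*sin(x)
a = 0.75, b = 3.0, n = 4
h = (b - a)/n = 0.562500

Simpson's rule: (h/3)[f(x₀) + 4f(x₁) + 2f(x₂) + ... + f(xₙ)]

x_0 = 0.7500, f(x_0) = 0.511229, coefficient = 1
x_1 = 1.3125, f(x_1) = 1.268960, coefficient = 4
x_2 = 1.8750, f(x_2) = 1.788911, coefficient = 2
x_3 = 2.4375, f(x_3) = 1.577897, coefficient = 4
x_4 = 3.0000, f(x_4) = 0.423360, coefficient = 1

I ≈ (0.562500/3) × 15.899840 = 2.981220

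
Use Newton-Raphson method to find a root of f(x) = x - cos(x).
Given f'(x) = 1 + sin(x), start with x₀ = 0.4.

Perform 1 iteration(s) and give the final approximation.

f(x) = x - cos(x)
f'(x) = 1 + sin(x)
x₀ = 0.4

Newton-Raphson formula: x_{n+1} = x_n - f(x_n)/f'(x_n)

Iteration 1:
  f(0.400000) = -0.521061
  f'(0.400000) = 1.389418
  x_1 = 0.400000 - (-0.521061)/1.389418 = 0.775021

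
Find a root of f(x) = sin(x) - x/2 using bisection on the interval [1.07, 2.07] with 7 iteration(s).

f(x) = sin(x) - x/2
Initial interval: [1.07, 2.07]

Iteration 1:
  c_1 = (1.070000 + 2.070000)/2 = 1.570000
  f(c_1) = f(1.570000) = 0.215000
  f(a) × f(c) ≥ 0, new interval: [1.570000, 2.070000]
Iteration 2:
  c_2 = (1.570000 + 2.070000)/2 = 1.820000
  f(c_2) = f(1.820000) = 0.059109
  f(a) × f(c) ≥ 0, new interval: [1.820000, 2.070000]
Iteration 3:
  c_3 = (1.820000 + 2.070000)/2 = 1.945000
  f(c_3) = f(1.945000) = -0.041701
  f(a) × f(c) < 0, new interval: [1.820000, 1.945000]
Iteration 4:
  c_4 = (1.820000 + 1.945000)/2 = 1.882500
  f(c_4) = f(1.882500) = 0.010562
  f(a) × f(c) ≥ 0, new interval: [1.882500, 1.945000]
Iteration 5:
  c_5 = (1.882500 + 1.945000)/2 = 1.913750
  f(c_5) = f(1.913750) = -0.015109
  f(a) × f(c) < 0, new interval: [1.882500, 1.913750]
Iteration 6:
  c_6 = (1.882500 + 1.913750)/2 = 1.898125
  f(c_6) = f(1.898125) = -0.002158
  f(a) × f(c) < 0, new interval: [1.882500, 1.898125]
Iteration 7:
  c_7 = (1.882500 + 1.898125)/2 = 1.890312
  f(c_7) = f(1.890312) = 0.004231
  f(a) × f(c) ≥ 0, new interval: [1.890312, 1.898125]

After 7 iteration(s), the approximation is c_7 = 1.890312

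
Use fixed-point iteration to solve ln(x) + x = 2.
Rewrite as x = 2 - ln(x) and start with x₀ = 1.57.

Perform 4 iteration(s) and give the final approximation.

Equation: ln(x) + x = 2
Fixed-point form: x = 2 - ln(x)
x₀ = 1.57

x_1 = g(1.570000) = 1.548924
x_2 = g(1.548924) = 1.562439
x_3 = g(1.562439) = 1.553752
x_4 = g(1.553752) = 1.559327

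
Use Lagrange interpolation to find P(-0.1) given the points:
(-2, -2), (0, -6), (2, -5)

Lagrange interpolation formula:
P(x) = Σ yᵢ × Lᵢ(x)
where Lᵢ(x) = Π_{j≠i} (x - xⱼ)/(xᵢ - xⱼ)

L_0(-0.1) = (-0.1 - 0)/(-2 - 0) × (-0.1 - 2)/(-2 - 2) = 0.026250
L_1(-0.1) = (-0.1 - (-2))/(0 - (-2)) × (-0.1 - 2)/(0 - 2) = 0.997500
L_2(-0.1) = (-0.1 - (-2))/(2 - (-2)) × (-0.1 - 0)/(2 - 0) = -0.023750

P(-0.1) = (-2)×L_0(-0.1) + (-6)×L_1(-0.1) + (-5)×L_2(-0.1)
P(-0.1) = -5.918750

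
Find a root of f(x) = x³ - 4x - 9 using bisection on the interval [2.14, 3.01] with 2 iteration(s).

f(x) = x³ - 4x - 9
Initial interval: [2.14, 3.01]

Iteration 1:
  c_1 = (2.140000 + 3.010000)/2 = 2.575000
  f(c_1) = f(2.575000) = -2.226141
  f(a) × f(c) ≥ 0, new interval: [2.575000, 3.010000]
Iteration 2:
  c_2 = (2.575000 + 3.010000)/2 = 2.792500
  f(c_2) = f(2.792500) = 1.606072
  f(a) × f(c) < 0, new interval: [2.575000, 2.792500]

After 2 iteration(s), the approximation is c_2 = 2.792500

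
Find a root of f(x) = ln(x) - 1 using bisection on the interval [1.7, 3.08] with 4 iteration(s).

f(x) = ln(x) - 1
Initial interval: [1.7, 3.08]

Iteration 1:
  c_1 = (1.700000 + 3.080000)/2 = 2.390000
  f(c_1) = f(2.390000) = -0.128707
  f(a) × f(c) ≥ 0, new interval: [2.390000, 3.080000]
Iteration 2:
  c_2 = (2.390000 + 3.080000)/2 = 2.735000
  f(c_2) = f(2.735000) = 0.006131
  f(a) × f(c) < 0, new interval: [2.390000, 2.735000]
Iteration 3:
  c_3 = (2.390000 + 2.735000)/2 = 2.562500
  f(c_3) = f(2.562500) = -0.059017
  f(a) × f(c) ≥ 0, new interval: [2.562500, 2.735000]
Iteration 4:
  c_4 = (2.562500 + 2.735000)/2 = 2.648750
  f(c_4) = f(2.648750) = -0.025912
  f(a) × f(c) ≥ 0, new interval: [2.648750, 2.735000]

After 4 iteration(s), the approximation is c_4 = 2.648750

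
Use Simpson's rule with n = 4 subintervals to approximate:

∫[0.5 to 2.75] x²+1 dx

f(x) = x²+1
a = 0.5, b = 2.75, n = 4
h = (b - a)/n = 0.562500

Simpson's rule: (h/3)[f(x₀) + 4f(x₁) + 2f(x₂) + ... + f(xₙ)]

x_0 = 0.5000, f(x_0) = 1.250000, coefficient = 1
x_1 = 1.0625, f(x_1) = 2.128906, coefficient = 4
x_2 = 1.6250, f(x_2) = 3.640625, coefficient = 2
x_3 = 2.1875, f(x_3) = 5.785156, coefficient = 4
x_4 = 2.7500, f(x_4) = 8.562500, coefficient = 1

I ≈ (0.562500/3) × 48.750000 = 9.140625
Exact value: 9.140625
Error: 0.000000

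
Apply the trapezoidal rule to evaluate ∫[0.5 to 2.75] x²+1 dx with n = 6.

f(x) = x²+1
a = 0.5, b = 2.75, n = 6
h = (b - a)/n = 0.375000

Trapezoidal rule: (h/2)[f(x₀) + 2f(x₁) + 2f(x₂) + ... + f(xₙ)]

x_0 = 0.5000, f(x_0) = 1.250000, coefficient = 1
x_1 = 0.8750, f(x_1) = 1.765625, coefficient = 2
x_2 = 1.2500, f(x_2) = 2.562500, coefficient = 2
x_3 = 1.6250, f(x_3) = 3.640625, coefficient = 2
x_4 = 2.0000, f(x_4) = 5.000000, coefficient = 2
x_5 = 2.3750, f(x_5) = 6.640625, coefficient = 2
x_6 = 2.7500, f(x_6) = 8.562500, coefficient = 1

I ≈ (0.375000/2) × 49.031250 = 9.193359
Exact value: 9.140625
Error: 0.052734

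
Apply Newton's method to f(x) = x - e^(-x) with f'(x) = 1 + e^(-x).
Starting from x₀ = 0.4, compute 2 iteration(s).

f(x) = x - e^(-x)
f'(x) = 1 + e^(-x)
x₀ = 0.4

Newton-Raphson formula: x_{n+1} = x_n - f(x_n)/f'(x_n)

Iteration 1:
  f(0.400000) = -0.270320
  f'(0.400000) = 1.670320
  x_1 = 0.400000 - (-0.270320)/1.670320 = 0.561837
Iteration 2:
  f(0.561837) = -0.008323
  f'(0.561837) = 1.570161
  x_2 = 0.561837 - (-0.008323)/1.570161 = 0.567138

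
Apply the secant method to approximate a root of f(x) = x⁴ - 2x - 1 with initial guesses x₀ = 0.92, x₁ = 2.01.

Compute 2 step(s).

f(x) = x⁴ - 2x - 1
x₀ = 0.92, x₁ = 2.01

Secant formula: x_{n+1} = x_n - f(x_n)(x_n - x_{n-1})/(f(x_n) - f(x_{n-1}))

Iteration 1:
  f(0.920000) = -2.123607
  f(2.010000) = 11.302408
  x_2 = 2.010000 - 11.302408×(2.010000 - 0.920000)/(11.302408 - (-2.123607))
       = 1.092406
Iteration 2:
  f(2.010000) = 11.302408
  f(1.092406) = -1.760724
  x_3 = 1.092406 - (-1.760724)×(1.092406 - 2.010000)/(-1.760724 - 11.302408)
       = 1.216085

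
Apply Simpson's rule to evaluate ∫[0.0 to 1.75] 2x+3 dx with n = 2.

f(x) = 2x+3
a = 0.0, b = 1.75, n = 2
h = (b - a)/n = 0.875000

Simpson's rule: (h/3)[f(x₀) + 4f(x₁) + 2f(x₂) + ... + f(xₙ)]

x_0 = 0.0000, f(x_0) = 3.000000, coefficient = 1
x_1 = 0.8750, f(x_1) = 4.750000, coefficient = 4
x_2 = 1.7500, f(x_2) = 6.500000, coefficient = 1

I ≈ (0.875000/3) × 28.500000 = 8.312500
Exact value: 8.312500
Error: 0.000000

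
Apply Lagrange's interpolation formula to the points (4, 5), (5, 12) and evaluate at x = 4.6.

Lagrange interpolation formula:
P(x) = Σ yᵢ × Lᵢ(x)
where Lᵢ(x) = Π_{j≠i} (x - xⱼ)/(xᵢ - xⱼ)

L_0(4.6) = (4.6 - 5)/(4 - 5) = 0.400000
L_1(4.6) = (4.6 - 4)/(5 - 4) = 0.600000

P(4.6) = 5×L_0(4.6) + 12×L_1(4.6)
P(4.6) = 9.200000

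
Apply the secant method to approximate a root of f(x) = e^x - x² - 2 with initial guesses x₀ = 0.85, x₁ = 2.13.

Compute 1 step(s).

f(x) = e^x - x² - 2
x₀ = 0.85, x₁ = 2.13

Secant formula: x_{n+1} = x_n - f(x_n)(x_n - x_{n-1})/(f(x_n) - f(x_{n-1}))

Iteration 1:
  f(0.850000) = -0.382853
  f(2.130000) = 1.877967
  x_2 = 2.130000 - 1.877967×(2.130000 - 0.850000)/(1.877967 - (-0.382853))
       = 1.066759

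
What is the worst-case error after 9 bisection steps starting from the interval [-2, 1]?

Bisection error bound: |error| ≤ (b-a)/2^n
|error| ≤ (1 - (-2))/2^9 = 3/2^9
|error| ≤ 0.0058593750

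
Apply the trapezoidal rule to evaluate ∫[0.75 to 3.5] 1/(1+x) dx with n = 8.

f(x) = 1/(1+x)
a = 0.75, b = 3.5, n = 8
h = (b - a)/n = 0.343750

Trapezoidal rule: (h/2)[f(x₀) + 2f(x₁) + 2f(x₂) + ... + f(xₙ)]

x_0 = 0.7500, f(x_0) = 0.571429, coefficient = 1
x_1 = 1.0938, f(x_1) = 0.477612, coefficient = 2
x_2 = 1.4375, f(x_2) = 0.410256, coefficient = 2
x_3 = 1.7812, f(x_3) = 0.359551, coefficient = 2
x_4 = 2.1250, f(x_4) = 0.320000, coefficient = 2
x_5 = 2.4688, f(x_5) = 0.288288, coefficient = 2
x_6 = 2.8125, f(x_6) = 0.262295, coefficient = 2
x_7 = 3.1562, f(x_7) = 0.240602, coefficient = 2
x_8 = 3.5000, f(x_8) = 0.222222, coefficient = 1

I ≈ (0.343750/2) × 5.510858 = 0.947179
Exact value: 0.944462
Error: 0.002717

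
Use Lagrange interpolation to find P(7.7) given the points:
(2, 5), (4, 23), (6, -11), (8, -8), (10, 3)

Lagrange interpolation formula:
P(x) = Σ yᵢ × Lᵢ(x)
where Lᵢ(x) = Π_{j≠i} (x - xⱼ)/(xᵢ - xⱼ)

L_0(7.7) = (7.7 - 4)/(2 - 4) × (7.7 - 6)/(2 - 6) × (7.7 - 8)/(2 - 8) × (7.7 - 10)/(2 - 10) = 0.011302
L_1(7.7) = (7.7 - 2)/(4 - 2) × (7.7 - 6)/(4 - 6) × (7.7 - 8)/(4 - 8) × (7.7 - 10)/(4 - 10) = -0.069647
L_2(7.7) = (7.7 - 2)/(6 - 2) × (7.7 - 4)/(6 - 4) × (7.7 - 8)/(6 - 8) × (7.7 - 10)/(6 - 10) = 0.227377
L_3(7.7) = (7.7 - 2)/(8 - 2) × (7.7 - 4)/(8 - 4) × (7.7 - 6)/(8 - 6) × (7.7 - 10)/(8 - 10) = 0.858978
L_4(7.7) = (7.7 - 2)/(10 - 2) × (7.7 - 4)/(10 - 4) × (7.7 - 6)/(10 - 6) × (7.7 - 8)/(10 - 8) = -0.028010

P(7.7) = 5×L_0(7.7) + 23×L_1(7.7) + (-11)×L_2(7.7) + (-8)×L_3(7.7) + 3×L_4(7.7)
P(7.7) = -11.002364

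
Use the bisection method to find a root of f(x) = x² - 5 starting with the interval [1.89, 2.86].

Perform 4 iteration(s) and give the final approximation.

f(x) = x² - 5
Initial interval: [1.89, 2.86]

Iteration 1:
  c_1 = (1.890000 + 2.860000)/2 = 2.375000
  f(c_1) = f(2.375000) = 0.640625
  f(a) × f(c) < 0, new interval: [1.890000, 2.375000]
Iteration 2:
  c_2 = (1.890000 + 2.375000)/2 = 2.132500
  f(c_2) = f(2.132500) = -0.452444
  f(a) × f(c) ≥ 0, new interval: [2.132500, 2.375000]
Iteration 3:
  c_3 = (2.132500 + 2.375000)/2 = 2.253750
  f(c_3) = f(2.253750) = 0.079389
  f(a) × f(c) < 0, new interval: [2.132500, 2.253750]
Iteration 4:
  c_4 = (2.132500 + 2.253750)/2 = 2.193125
  f(c_4) = f(2.193125) = -0.190203
  f(a) × f(c) ≥ 0, new interval: [2.193125, 2.253750]

After 4 iteration(s), the approximation is c_4 = 2.193125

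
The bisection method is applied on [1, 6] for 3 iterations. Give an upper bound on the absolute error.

Bisection error bound: |error| ≤ (b-a)/2^n
|error| ≤ (6 - 1)/2^3 = 5/2^3
|error| ≤ 0.6250000000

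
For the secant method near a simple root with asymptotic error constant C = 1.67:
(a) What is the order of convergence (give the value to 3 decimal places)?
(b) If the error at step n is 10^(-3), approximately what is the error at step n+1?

(a) Secant method has superlinear convergence with order φ = (1+√5)/2 ≈ 1.618.
    This means |e_{n+1}| ≈ C|e_n|^1.618.

(b) With |e_n| = 10^(-3) and C = 1.67:
    |e_{n+1}| ≈ 1.67 × (10^(-3))^1.618 = 1.67 × 10^(-4.85)

(a) ≈ 1.618 (golden ratio); (b) |e_{n+1}| ≈ 2.337e-05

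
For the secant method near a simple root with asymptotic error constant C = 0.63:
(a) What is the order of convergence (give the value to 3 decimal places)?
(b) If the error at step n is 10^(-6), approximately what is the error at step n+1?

(a) Secant method has superlinear convergence with order φ = (1+√5)/2 ≈ 1.618.
    This means |e_{n+1}| ≈ C|e_n|^1.618.

(b) With |e_n| = 10^(-6) and C = 0.63:
    |e_{n+1}| ≈ 0.63 × (10^(-6))^1.618 = 0.63 × 10^(-9.71)

(a) ≈ 1.618 (golden ratio); (b) |e_{n+1}| ≈ 1.233e-10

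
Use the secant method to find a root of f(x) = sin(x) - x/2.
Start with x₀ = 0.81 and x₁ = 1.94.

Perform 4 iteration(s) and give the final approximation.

f(x) = sin(x) - x/2
x₀ = 0.81, x₁ = 1.94

Secant formula: x_{n+1} = x_n - f(x_n)(x_n - x_{n-1})/(f(x_n) - f(x_{n-1}))

Iteration 1:
  f(0.810000) = 0.319287
  f(1.940000) = -0.037385
  x_2 = 1.940000 - (-0.037385)×(1.940000 - 0.810000)/(-0.037385 - 0.319287)
       = 1.821558
Iteration 2:
  f(1.940000) = -0.037385
  f(1.821558) = 0.057945
  x_3 = 1.821558 - 0.057945×(1.821558 - 1.940000)/(0.057945 - (-0.037385))
       = 1.893551
Iteration 3:
  f(1.821558) = 0.057945
  f(1.893551) = 0.001590
  x_4 = 1.893551 - 0.001590×(1.893551 - 1.821558)/(0.001590 - 0.057945)
       = 1.895582
Iteration 4:
  f(1.893551) = 0.001590
  f(1.895582) = -0.000072
  x_5 = 1.895582 - (-0.000072)×(1.895582 - 1.893551)/(-0.000072 - 0.001590)
       = 1.895494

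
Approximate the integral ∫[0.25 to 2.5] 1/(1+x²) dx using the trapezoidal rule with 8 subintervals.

f(x) = 1/(1+x²)
a = 0.25, b = 2.5, n = 8
h = (b - a)/n = 0.281250

Trapezoidal rule: (h/2)[f(x₀) + 2f(x₁) + 2f(x₂) + ... + f(xₙ)]

x_0 = 0.2500, f(x_0) = 0.941176, coefficient = 1
x_1 = 0.5312, f(x_1) = 0.779893, coefficient = 2
x_2 = 0.8125, f(x_2) = 0.602353, coefficient = 2
x_3 = 1.0938, f(x_3) = 0.455313, coefficient = 2
x_4 = 1.3750, f(x_4) = 0.345946, coefficient = 2
x_5 = 1.6562, f(x_5) = 0.267154, coefficient = 2
x_6 = 1.9375, f(x_6) = 0.210353, coefficient = 2
x_7 = 2.2188, f(x_7) = 0.168838, coefficient = 2
x_8 = 2.5000, f(x_8) = 0.137931, coefficient = 1

I ≈ (0.281250/2) × 6.738808 = 0.947645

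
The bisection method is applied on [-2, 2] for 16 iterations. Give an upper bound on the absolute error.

Bisection error bound: |error| ≤ (b-a)/2^n
|error| ≤ (2 - (-2))/2^16 = 4/2^16
|error| ≤ 0.0000610352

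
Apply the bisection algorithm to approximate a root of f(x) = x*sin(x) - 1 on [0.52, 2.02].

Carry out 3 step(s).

f(x) = x*sin(x) - 1
Initial interval: [0.52, 2.02]

Iteration 1:
  c_1 = (0.520000 + 2.020000)/2 = 1.270000
  f(c_1) = f(1.270000) = 0.212978
  f(a) × f(c) < 0, new interval: [0.520000, 1.270000]
Iteration 2:
  c_2 = (0.520000 + 1.270000)/2 = 0.895000
  f(c_2) = f(0.895000) = -0.301713
  f(a) × f(c) ≥ 0, new interval: [0.895000, 1.270000]
Iteration 3:
  c_3 = (0.895000 + 1.270000)/2 = 1.082500
  f(c_3) = f(1.082500) = -0.044008
  f(a) × f(c) ≥ 0, new interval: [1.082500, 1.270000]

After 3 iteration(s), the approximation is c_3 = 1.082500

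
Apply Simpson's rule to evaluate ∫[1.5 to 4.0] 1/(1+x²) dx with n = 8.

f(x) = 1/(1+x²)
a = 1.5, b = 4.0, n = 8
h = (b - a)/n = 0.312500

Simpson's rule: (h/3)[f(x₀) + 4f(x₁) + 2f(x₂) + ... + f(xₙ)]

x_0 = 1.5000, f(x_0) = 0.307692, coefficient = 1
x_1 = 1.8125, f(x_1) = 0.233364, coefficient = 4
x_2 = 2.1250, f(x_2) = 0.181303, coefficient = 2
x_3 = 2.4375, f(x_3) = 0.144063, coefficient = 4
x_4 = 2.7500, f(x_4) = 0.116788, coefficient = 2
x_5 = 3.0625, f(x_5) = 0.096349, coefficient = 4
x_6 = 3.3750, f(x_6) = 0.080706, coefficient = 2
x_7 = 3.6875, f(x_7) = 0.068504, coefficient = 4
x_8 = 4.0000, f(x_8) = 0.058824, coefficient = 1

I ≈ (0.312500/3) × 3.293232 = 0.343045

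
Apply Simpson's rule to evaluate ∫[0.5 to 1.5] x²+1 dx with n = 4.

f(x) = x²+1
a = 0.5, b = 1.5, n = 4
h = (b - a)/n = 0.250000

Simpson's rule: (h/3)[f(x₀) + 4f(x₁) + 2f(x₂) + ... + f(xₙ)]

x_0 = 0.5000, f(x_0) = 1.250000, coefficient = 1
x_1 = 0.7500, f(x_1) = 1.562500, coefficient = 4
x_2 = 1.0000, f(x_2) = 2.000000, coefficient = 2
x_3 = 1.2500, f(x_3) = 2.562500, coefficient = 4
x_4 = 1.5000, f(x_4) = 3.250000, coefficient = 1

I ≈ (0.250000/3) × 25.000000 = 2.083333
Exact value: 2.083333
Error: 0.000000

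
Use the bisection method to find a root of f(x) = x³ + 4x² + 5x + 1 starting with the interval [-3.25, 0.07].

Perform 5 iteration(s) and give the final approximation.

f(x) = x³ + 4x² + 5x + 1
Initial interval: [-3.25, 0.07]

Iteration 1:
  c_1 = (-3.250000 + 0.070000)/2 = -1.590000
  f(c_1) = f(-1.590000) = -0.857279
  f(a) × f(c) ≥ 0, new interval: [-1.590000, 0.070000]
Iteration 2:
  c_2 = (-1.590000 + 0.070000)/2 = -0.760000
  f(c_2) = f(-0.760000) = -0.928576
  f(a) × f(c) ≥ 0, new interval: [-0.760000, 0.070000]
Iteration 3:
  c_3 = (-0.760000 + 0.070000)/2 = -0.345000
  f(c_3) = f(-0.345000) = -0.289964
  f(a) × f(c) ≥ 0, new interval: [-0.345000, 0.070000]
Iteration 4:
  c_4 = (-0.345000 + 0.070000)/2 = -0.137500
  f(c_4) = f(-0.137500) = 0.385525
  f(a) × f(c) < 0, new interval: [-0.345000, -0.137500]
Iteration 5:
  c_5 = (-0.345000 + (-0.137500))/2 = -0.241250
  f(c_5) = f(-0.241250) = 0.012515
  f(a) × f(c) < 0, new interval: [-0.345000, -0.241250]

After 5 iteration(s), the approximation is c_5 = -0.241250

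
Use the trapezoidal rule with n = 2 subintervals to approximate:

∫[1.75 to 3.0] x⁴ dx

f(x) = x⁴
a = 1.75, b = 3.0, n = 2
h = (b - a)/n = 0.625000

Trapezoidal rule: (h/2)[f(x₀) + 2f(x₁) + 2f(x₂) + ... + f(xₙ)]

x_0 = 1.7500, f(x_0) = 9.378906, coefficient = 1
x_1 = 2.3750, f(x_1) = 31.816650, coefficient = 2
x_2 = 3.0000, f(x_2) = 81.000000, coefficient = 1

I ≈ (0.625000/2) × 154.012207 = 48.128815
Exact value: 45.317383
Error: 2.811432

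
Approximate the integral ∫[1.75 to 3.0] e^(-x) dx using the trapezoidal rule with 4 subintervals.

f(x) = e^(-x)
a = 1.75, b = 3.0, n = 4
h = (b - a)/n = 0.312500

Trapezoidal rule: (h/2)[f(x₀) + 2f(x₁) + 2f(x₂) + ... + f(xₙ)]

x_0 = 1.7500, f(x_0) = 0.173774, coefficient = 1
x_1 = 2.0625, f(x_1) = 0.127136, coefficient = 2
x_2 = 2.3750, f(x_2) = 0.093014, coefficient = 2
x_3 = 2.6875, f(x_3) = 0.068051, coefficient = 2
x_4 = 3.0000, f(x_4) = 0.049787, coefficient = 1

I ≈ (0.312500/2) × 0.799963 = 0.124994
Exact value: 0.123987
Error: 0.001007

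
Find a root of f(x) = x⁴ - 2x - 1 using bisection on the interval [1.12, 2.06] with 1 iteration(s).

f(x) = x⁴ - 2x - 1
Initial interval: [1.12, 2.06]

Iteration 1:
  c_1 = (1.120000 + 2.060000)/2 = 1.590000
  f(c_1) = f(1.590000) = 2.211290
  f(a) × f(c) < 0, new interval: [1.120000, 1.590000]

After 1 iteration(s), the approximation is c_1 = 1.590000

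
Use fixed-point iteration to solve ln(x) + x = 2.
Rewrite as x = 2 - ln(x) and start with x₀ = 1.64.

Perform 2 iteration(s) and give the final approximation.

Equation: ln(x) + x = 2
Fixed-point form: x = 2 - ln(x)
x₀ = 1.64

x_1 = g(1.640000) = 1.505304
x_2 = g(1.505304) = 1.591005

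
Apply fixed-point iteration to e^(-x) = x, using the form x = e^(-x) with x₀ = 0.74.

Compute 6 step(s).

Equation: e^(-x) = x
Fixed-point form: x = e^(-x)
x₀ = 0.74

x_1 = g(0.740000) = 0.477114
x_2 = g(0.477114) = 0.620572
x_3 = g(0.620572) = 0.537637
x_4 = g(0.537637) = 0.584127
x_5 = g(0.584127) = 0.557592
x_6 = g(0.557592) = 0.572586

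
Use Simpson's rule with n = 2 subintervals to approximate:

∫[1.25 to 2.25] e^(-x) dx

f(x) = e^(-x)
a = 1.25, b = 2.25, n = 2
h = (b - a)/n = 0.500000

Simpson's rule: (h/3)[f(x₀) + 4f(x₁) + 2f(x₂) + ... + f(xₙ)]

x_0 = 1.2500, f(x_0) = 0.286505, coefficient = 1
x_1 = 1.7500, f(x_1) = 0.173774, coefficient = 4
x_2 = 2.2500, f(x_2) = 0.105399, coefficient = 1

I ≈ (0.500000/3) × 1.087000 = 0.181167
Exact value: 0.181106
Error: 0.000061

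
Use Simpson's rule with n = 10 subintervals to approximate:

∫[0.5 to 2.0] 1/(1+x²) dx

f(x) = 1/(1+x²)
a = 0.5, b = 2.0, n = 10
h = (b - a)/n = 0.150000

Simpson's rule: (h/3)[f(x₀) + 4f(x₁) + 2f(x₂) + ... + f(xₙ)]

x_0 = 0.5000, f(x_0) = 0.800000, coefficient = 1
x_1 = 0.6500, f(x_1) = 0.702988, coefficient = 4
x_2 = 0.8000, f(x_2) = 0.609756, coefficient = 2
x_3 = 0.9500, f(x_3) = 0.525624, coefficient = 4
x_4 = 1.1000, f(x_4) = 0.452489, coefficient = 2
x_5 = 1.2500, f(x_5) = 0.390244, coefficient = 4
x_6 = 1.4000, f(x_6) = 0.337838, coefficient = 2
x_7 = 1.5500, f(x_7) = 0.293902, coefficient = 4
x_8 = 1.7000, f(x_8) = 0.257069, coefficient = 2
x_9 = 1.8500, f(x_9) = 0.226116, coefficient = 4
x_10 = 2.0000, f(x_10) = 0.200000, coefficient = 1

I ≈ (0.150000/3) × 12.869799 = 0.643490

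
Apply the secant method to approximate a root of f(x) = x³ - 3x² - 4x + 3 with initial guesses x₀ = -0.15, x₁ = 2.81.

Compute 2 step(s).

f(x) = x³ - 3x² - 4x + 3
x₀ = -0.15, x₁ = 2.81

Secant formula: x_{n+1} = x_n - f(x_n)(x_n - x_{n-1})/(f(x_n) - f(x_{n-1}))

Iteration 1:
  f(-0.150000) = 3.529125
  f(2.810000) = -9.740259
  x_2 = 2.810000 - (-9.740259)×(2.810000 - (-0.150000))/(-9.740259 - 3.529125)
       = 0.637242
Iteration 2:
  f(2.810000) = -9.740259
  f(0.637242) = -0.508427
  x_3 = 0.637242 - (-0.508427)×(0.637242 - 2.810000)/(-0.508427 - (-9.740259))
       = 0.517581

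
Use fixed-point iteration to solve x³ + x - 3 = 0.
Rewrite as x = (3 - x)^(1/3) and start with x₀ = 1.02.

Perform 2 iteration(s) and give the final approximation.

Equation: x³ + x - 3 = 0
Fixed-point form: x = (3 - x)^(1/3)
x₀ = 1.02

x_1 = g(1.020000) = 1.255707
x_2 = g(1.255707) = 1.203760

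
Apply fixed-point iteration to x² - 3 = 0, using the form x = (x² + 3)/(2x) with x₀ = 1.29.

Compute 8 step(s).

Equation: x² - 3 = 0
Fixed-point form: x = (x² + 3)/(2x)
x₀ = 1.29

x_1 = g(1.290000) = 1.807791
x_2 = g(1.807791) = 1.733637
x_3 = g(1.733637) = 1.732052
x_4 = g(1.732052) = 1.732051
x_5 = g(1.732051) = 1.732051
x_6 = g(1.732051) = 1.732051
x_7 = g(1.732051) = 1.732051
x_8 = g(1.732051) = 1.732051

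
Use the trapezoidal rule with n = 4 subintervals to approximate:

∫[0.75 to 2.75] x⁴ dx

f(x) = x⁴
a = 0.75, b = 2.75, n = 4
h = (b - a)/n = 0.500000

Trapezoidal rule: (h/2)[f(x₀) + 2f(x₁) + 2f(x₂) + ... + f(xₙ)]

x_0 = 0.7500, f(x_0) = 0.316406, coefficient = 1
x_1 = 1.2500, f(x_1) = 2.441406, coefficient = 2
x_2 = 1.7500, f(x_2) = 9.378906, coefficient = 2
x_3 = 2.2500, f(x_3) = 25.628906, coefficient = 2
x_4 = 2.7500, f(x_4) = 57.191406, coefficient = 1

I ≈ (0.500000/2) × 132.406250 = 33.101562
Exact value: 31.407813
Error: 1.693750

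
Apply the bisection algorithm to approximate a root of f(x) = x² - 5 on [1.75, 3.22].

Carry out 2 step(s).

f(x) = x² - 5
Initial interval: [1.75, 3.22]

Iteration 1:
  c_1 = (1.750000 + 3.220000)/2 = 2.485000
  f(c_1) = f(2.485000) = 1.175225
  f(a) × f(c) < 0, new interval: [1.750000, 2.485000]
Iteration 2:
  c_2 = (1.750000 + 2.485000)/2 = 2.117500
  f(c_2) = f(2.117500) = -0.516194
  f(a) × f(c) ≥ 0, new interval: [2.117500, 2.485000]

After 2 iteration(s), the approximation is c_2 = 2.117500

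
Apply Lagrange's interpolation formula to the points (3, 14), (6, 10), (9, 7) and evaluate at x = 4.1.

Lagrange interpolation formula:
P(x) = Σ yᵢ × Lᵢ(x)
where Lᵢ(x) = Π_{j≠i} (x - xⱼ)/(xᵢ - xⱼ)

L_0(4.1) = (4.1 - 6)/(3 - 6) × (4.1 - 9)/(3 - 9) = 0.517222
L_1(4.1) = (4.1 - 3)/(6 - 3) × (4.1 - 9)/(6 - 9) = 0.598889
L_2(4.1) = (4.1 - 3)/(9 - 3) × (4.1 - 6)/(9 - 6) = -0.116111

P(4.1) = 14×L_0(4.1) + 10×L_1(4.1) + 7×L_2(4.1)
P(4.1) = 12.417222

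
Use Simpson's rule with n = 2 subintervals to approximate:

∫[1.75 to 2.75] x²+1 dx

f(x) = x²+1
a = 1.75, b = 2.75, n = 2
h = (b - a)/n = 0.500000

Simpson's rule: (h/3)[f(x₀) + 4f(x₁) + 2f(x₂) + ... + f(xₙ)]

x_0 = 1.7500, f(x_0) = 4.062500, coefficient = 1
x_1 = 2.2500, f(x_1) = 6.062500, coefficient = 4
x_2 = 2.7500, f(x_2) = 8.562500, coefficient = 1

I ≈ (0.500000/3) × 36.875000 = 6.145833
Exact value: 6.145833
Error: 0.000000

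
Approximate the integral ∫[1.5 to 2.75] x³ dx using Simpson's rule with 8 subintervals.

f(x) = x³
a = 1.5, b = 2.75, n = 8
h = (b - a)/n = 0.156250

Simpson's rule: (h/3)[f(x₀) + 4f(x₁) + 2f(x₂) + ... + f(xₙ)]

x_0 = 1.5000, f(x_0) = 3.375000, coefficient = 1
x_1 = 1.6562, f(x_1) = 4.543365, coefficient = 4
x_2 = 1.8125, f(x_2) = 5.954346, coefficient = 2
x_3 = 1.9688, f(x_3) = 7.630829, coefficient = 4
x_4 = 2.1250, f(x_4) = 9.595703, coefficient = 2
x_5 = 2.2812, f(x_5) = 11.871857, coefficient = 4
x_6 = 2.4375, f(x_6) = 14.482178, coefficient = 2
x_7 = 2.5938, f(x_7) = 17.449554, coefficient = 4
x_8 = 2.7500, f(x_8) = 20.796875, coefficient = 1

I ≈ (0.156250/3) × 250.218750 = 13.032227
Exact value: 13.032227
Error: 0.000000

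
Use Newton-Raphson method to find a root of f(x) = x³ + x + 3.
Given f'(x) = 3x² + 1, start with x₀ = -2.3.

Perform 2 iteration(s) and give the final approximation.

f(x) = x³ + x + 3
f'(x) = 3x² + 1
x₀ = -2.3

Newton-Raphson formula: x_{n+1} = x_n - f(x_n)/f'(x_n)

Iteration 1:
  f(-2.300000) = -11.467000
  f'(-2.300000) = 16.870000
  x_1 = -2.300000 - (-11.467000)/16.870000 = -1.620273
Iteration 2:
  f(-1.620273) = -2.873948
  f'(-1.620273) = 8.875851
  x_2 = -1.620273 - (-2.873948)/8.875851 = -1.296479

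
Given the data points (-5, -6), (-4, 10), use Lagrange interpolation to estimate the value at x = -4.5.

Lagrange interpolation formula:
P(x) = Σ yᵢ × Lᵢ(x)
where Lᵢ(x) = Π_{j≠i} (x - xⱼ)/(xᵢ - xⱼ)

L_0(-4.5) = (-4.5 - (-4))/(-5 - (-4)) = 0.500000
L_1(-4.5) = (-4.5 - (-5))/(-4 - (-5)) = 0.500000

P(-4.5) = (-6)×L_0(-4.5) + 10×L_1(-4.5)
P(-4.5) = 2.000000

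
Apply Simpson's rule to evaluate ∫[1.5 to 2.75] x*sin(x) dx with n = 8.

f(x) = x*sin(x)
a = 1.5, b = 2.75, n = 8
h = (b - a)/n = 0.156250

Simpson's rule: (h/3)[f(x₀) + 4f(x₁) + 2f(x₂) + ... + f(xₙ)]

x_0 = 1.5000, f(x_0) = 1.496242, coefficient = 1
x_1 = 1.6562, f(x_1) = 1.650206, coefficient = 4
x_2 = 1.8125, f(x_2) = 1.759814, coefficient = 2
x_3 = 1.9688, f(x_3) = 1.814904, coefficient = 4
x_4 = 2.1250, f(x_4) = 1.806930, coefficient = 2
x_5 = 2.2812, f(x_5) = 1.729338, coefficient = 4
x_6 = 2.4375, f(x_6) = 1.577897, coefficient = 2
x_7 = 2.5938, f(x_7) = 1.350946, coefficient = 4
x_8 = 2.7500, f(x_8) = 1.049568, coefficient = 1

I ≈ (0.156250/3) × 39.016671 = 2.032118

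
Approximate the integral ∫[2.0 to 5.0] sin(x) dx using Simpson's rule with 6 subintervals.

f(x) = sin(x)
a = 2.0, b = 5.0, n = 6
h = (b - a)/n = 0.500000

Simpson's rule: (h/3)[f(x₀) + 4f(x₁) + 2f(x₂) + ... + f(xₙ)]

x_0 = 2.0000, f(x_0) = 0.909297, coefficient = 1
x_1 = 2.5000, f(x_1) = 0.598472, coefficient = 4
x_2 = 3.0000, f(x_2) = 0.141120, coefficient = 2
x_3 = 3.5000, f(x_3) = -0.350783, coefficient = 4
x_4 = 4.0000, f(x_4) = -0.756802, coefficient = 2
x_5 = 4.5000, f(x_5) = -0.977530, coefficient = 4
x_6 = 5.0000, f(x_6) = -0.958924, coefficient = 1

I ≈ (0.500000/3) × -4.200357 = -0.700059
Exact value: -0.699809
Error: 0.000250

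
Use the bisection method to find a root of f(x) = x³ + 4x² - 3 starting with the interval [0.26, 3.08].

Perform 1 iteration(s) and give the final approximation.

f(x) = x³ + 4x² - 3
Initial interval: [0.26, 3.08]

Iteration 1:
  c_1 = (0.260000 + 3.080000)/2 = 1.670000
  f(c_1) = f(1.670000) = 12.813063
  f(a) × f(c) < 0, new interval: [0.260000, 1.670000]

After 1 iteration(s), the approximation is c_1 = 1.670000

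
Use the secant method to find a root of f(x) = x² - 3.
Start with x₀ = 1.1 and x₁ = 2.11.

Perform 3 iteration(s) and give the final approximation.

f(x) = x² - 3
x₀ = 1.1, x₁ = 2.11

Secant formula: x_{n+1} = x_n - f(x_n)(x_n - x_{n-1})/(f(x_n) - f(x_{n-1}))

Iteration 1:
  f(1.100000) = -1.790000
  f(2.110000) = 1.452100
  x_2 = 2.110000 - 1.452100×(2.110000 - 1.100000)/(1.452100 - (-1.790000))
       = 1.657632
Iteration 2:
  f(2.110000) = 1.452100
  f(1.657632) = -0.252255
  x_3 = 1.657632 - (-0.252255)×(1.657632 - 2.110000)/(-0.252255 - 1.452100)
       = 1.724586
Iteration 3:
  f(1.657632) = -0.252255
  f(1.724586) = -0.025805
  x_4 = 1.724586 - (-0.025805)×(1.724586 - 1.657632)/(-0.025805 - (-0.252255))
       = 1.732215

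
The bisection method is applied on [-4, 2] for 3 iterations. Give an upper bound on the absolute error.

Bisection error bound: |error| ≤ (b-a)/2^n
|error| ≤ (2 - (-4))/2^3 = 6/2^3
|error| ≤ 0.7500000000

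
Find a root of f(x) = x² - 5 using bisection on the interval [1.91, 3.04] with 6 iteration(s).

f(x) = x² - 5
Initial interval: [1.91, 3.04]

Iteration 1:
  c_1 = (1.910000 + 3.040000)/2 = 2.475000
  f(c_1) = f(2.475000) = 1.125625
  f(a) × f(c) < 0, new interval: [1.910000, 2.475000]
Iteration 2:
  c_2 = (1.910000 + 2.475000)/2 = 2.192500
  f(c_2) = f(2.192500) = -0.192944
  f(a) × f(c) ≥ 0, new interval: [2.192500, 2.475000]
Iteration 3:
  c_3 = (2.192500 + 2.475000)/2 = 2.333750
  f(c_3) = f(2.333750) = 0.446389
  f(a) × f(c) < 0, new interval: [2.192500, 2.333750]
Iteration 4:
  c_4 = (2.192500 + 2.333750)/2 = 2.263125
  f(c_4) = f(2.263125) = 0.121735
  f(a) × f(c) < 0, new interval: [2.192500, 2.263125]
Iteration 5:
  c_5 = (2.192500 + 2.263125)/2 = 2.227812
  f(c_5) = f(2.227812) = -0.036851
  f(a) × f(c) ≥ 0, new interval: [2.227812, 2.263125]
Iteration 6:
  c_6 = (2.227812 + 2.263125)/2 = 2.245469
  f(c_6) = f(2.245469) = 0.042130
  f(a) × f(c) < 0, new interval: [2.227812, 2.245469]

After 6 iteration(s), the approximation is c_6 = 2.245469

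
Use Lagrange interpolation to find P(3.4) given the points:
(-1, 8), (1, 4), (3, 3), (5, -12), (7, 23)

Lagrange interpolation formula:
P(x) = Σ yᵢ × Lᵢ(x)
where Lᵢ(x) = Π_{j≠i} (x - xⱼ)/(xᵢ - xⱼ)

L_0(3.4) = (3.4 - 1)/(-1 - 1) × (3.4 - 3)/(-1 - 3) × (3.4 - 5)/(-1 - 5) × (3.4 - 7)/(-1 - 7) = 0.014400
L_1(3.4) = (3.4 - (-1))/(1 - (-1)) × (3.4 - 3)/(1 - 3) × (3.4 - 5)/(1 - 5) × (3.4 - 7)/(1 - 7) = -0.105600
L_2(3.4) = (3.4 - (-1))/(3 - (-1)) × (3.4 - 1)/(3 - 1) × (3.4 - 5)/(3 - 5) × (3.4 - 7)/(3 - 7) = 0.950400
L_3(3.4) = (3.4 - (-1))/(5 - (-1)) × (3.4 - 1)/(5 - 1) × (3.4 - 3)/(5 - 3) × (3.4 - 7)/(5 - 7) = 0.158400
L_4(3.4) = (3.4 - (-1))/(7 - (-1)) × (3.4 - 1)/(7 - 1) × (3.4 - 3)/(7 - 3) × (3.4 - 5)/(7 - 5) = -0.017600

P(3.4) = 8×L_0(3.4) + 4×L_1(3.4) + 3×L_2(3.4) + (-12)×L_3(3.4) + 23×L_4(3.4)
P(3.4) = 0.238400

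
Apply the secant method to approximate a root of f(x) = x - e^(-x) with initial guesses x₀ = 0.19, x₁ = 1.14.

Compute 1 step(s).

f(x) = x - e^(-x)
x₀ = 0.19, x₁ = 1.14

Secant formula: x_{n+1} = x_n - f(x_n)(x_n - x_{n-1})/(f(x_n) - f(x_{n-1}))

Iteration 1:
  f(0.190000) = -0.636959
  f(1.140000) = 0.820181
  x_2 = 1.140000 - 0.820181×(1.140000 - 0.190000)/(0.820181 - (-0.636959))
       = 0.605273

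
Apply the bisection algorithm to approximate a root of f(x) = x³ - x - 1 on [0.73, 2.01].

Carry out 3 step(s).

f(x) = x³ - x - 1
Initial interval: [0.73, 2.01]

Iteration 1:
  c_1 = (0.730000 + 2.010000)/2 = 1.370000
  f(c_1) = f(1.370000) = 0.201353
  f(a) × f(c) < 0, new interval: [0.730000, 1.370000]
Iteration 2:
  c_2 = (0.730000 + 1.370000)/2 = 1.050000
  f(c_2) = f(1.050000) = -0.892375
  f(a) × f(c) ≥ 0, new interval: [1.050000, 1.370000]
Iteration 3:
  c_3 = (1.050000 + 1.370000)/2 = 1.210000
  f(c_3) = f(1.210000) = -0.438439
  f(a) × f(c) ≥ 0, new interval: [1.210000, 1.370000]

After 3 iteration(s), the approximation is c_3 = 1.210000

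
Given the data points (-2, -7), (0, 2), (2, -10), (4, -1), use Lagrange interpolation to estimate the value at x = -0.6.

Lagrange interpolation formula:
P(x) = Σ yᵢ × Lᵢ(x)
where Lᵢ(x) = Π_{j≠i} (x - xⱼ)/(xᵢ - xⱼ)

L_0(-0.6) = (-0.6 - 0)/(-2 - 0) × (-0.6 - 2)/(-2 - 2) × (-0.6 - 4)/(-2 - 4) = 0.149500
L_1(-0.6) = (-0.6 - (-2))/(0 - (-2)) × (-0.6 - 2)/(0 - 2) × (-0.6 - 4)/(0 - 4) = 1.046500
L_2(-0.6) = (-0.6 - (-2))/(2 - (-2)) × (-0.6 - 0)/(2 - 0) × (-0.6 - 4)/(2 - 4) = -0.241500
L_3(-0.6) = (-0.6 - (-2))/(4 - (-2)) × (-0.6 - 0)/(4 - 0) × (-0.6 - 2)/(4 - 2) = 0.045500

P(-0.6) = (-7)×L_0(-0.6) + 2×L_1(-0.6) + (-10)×L_2(-0.6) + (-1)×L_3(-0.6)
P(-0.6) = 3.416000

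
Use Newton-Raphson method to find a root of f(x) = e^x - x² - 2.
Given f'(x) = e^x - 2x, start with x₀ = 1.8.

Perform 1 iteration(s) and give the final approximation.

f(x) = e^x - x² - 2
f'(x) = e^x - 2x
x₀ = 1.8

Newton-Raphson formula: x_{n+1} = x_n - f(x_n)/f'(x_n)

Iteration 1:
  f(1.800000) = 0.809647
  f'(1.800000) = 2.449647
  x_1 = 1.800000 - 0.809647/2.449647 = 1.469484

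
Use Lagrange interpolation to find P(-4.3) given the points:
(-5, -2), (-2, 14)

Lagrange interpolation formula:
P(x) = Σ yᵢ × Lᵢ(x)
where Lᵢ(x) = Π_{j≠i} (x - xⱼ)/(xᵢ - xⱼ)

L_0(-4.3) = (-4.3 - (-2))/(-5 - (-2)) = 0.766667
L_1(-4.3) = (-4.3 - (-5))/(-2 - (-5)) = 0.233333

P(-4.3) = (-2)×L_0(-4.3) + 14×L_1(-4.3)
P(-4.3) = 1.733333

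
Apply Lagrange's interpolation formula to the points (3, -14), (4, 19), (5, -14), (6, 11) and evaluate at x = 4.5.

Lagrange interpolation formula:
P(x) = Σ yᵢ × Lᵢ(x)
where Lᵢ(x) = Π_{j≠i} (x - xⱼ)/(xᵢ - xⱼ)

L_0(4.5) = (4.5 - 4)/(3 - 4) × (4.5 - 5)/(3 - 5) × (4.5 - 6)/(3 - 6) = -0.062500
L_1(4.5) = (4.5 - 3)/(4 - 3) × (4.5 - 5)/(4 - 5) × (4.5 - 6)/(4 - 6) = 0.562500
L_2(4.5) = (4.5 - 3)/(5 - 3) × (4.5 - 4)/(5 - 4) × (4.5 - 6)/(5 - 6) = 0.562500
L_3(4.5) = (4.5 - 3)/(6 - 3) × (4.5 - 4)/(6 - 4) × (4.5 - 5)/(6 - 5) = -0.062500

P(4.5) = (-14)×L_0(4.5) + 19×L_1(4.5) + (-14)×L_2(4.5) + 11×L_3(4.5)
P(4.5) = 3.000000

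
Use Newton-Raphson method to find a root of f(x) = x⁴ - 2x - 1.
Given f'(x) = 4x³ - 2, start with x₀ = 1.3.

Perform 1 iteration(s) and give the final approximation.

f(x) = x⁴ - 2x - 1
f'(x) = 4x³ - 2
x₀ = 1.3

Newton-Raphson formula: x_{n+1} = x_n - f(x_n)/f'(x_n)

Iteration 1:
  f(1.300000) = -0.743900
  f'(1.300000) = 6.788000
  x_1 = 1.300000 - (-0.743900)/6.788000 = 1.409590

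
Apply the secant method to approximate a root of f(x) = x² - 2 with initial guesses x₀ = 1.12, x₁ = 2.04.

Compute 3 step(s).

f(x) = x² - 2
x₀ = 1.12, x₁ = 2.04

Secant formula: x_{n+1} = x_n - f(x_n)(x_n - x_{n-1})/(f(x_n) - f(x_{n-1}))

Iteration 1:
  f(1.120000) = -0.745600
  f(2.040000) = 2.161600
  x_2 = 2.040000 - 2.161600×(2.040000 - 1.120000)/(2.161600 - (-0.745600))
       = 1.355949
Iteration 2:
  f(2.040000) = 2.161600
  f(1.355949) = -0.161401
  x_3 = 1.355949 - (-0.161401)×(1.355949 - 2.040000)/(-0.161401 - 2.161600)
       = 1.403477
Iteration 3:
  f(1.355949) = -0.161401
  f(1.403477) = -0.030252
  x_4 = 1.403477 - (-0.030252)×(1.403477 - 1.355949)/(-0.030252 - (-0.161401))
       = 1.414440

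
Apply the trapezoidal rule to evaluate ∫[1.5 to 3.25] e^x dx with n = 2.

f(x) = e^x
a = 1.5, b = 3.25, n = 2
h = (b - a)/n = 0.875000

Trapezoidal rule: (h/2)[f(x₀) + 2f(x₁) + 2f(x₂) + ... + f(xₙ)]

x_0 = 1.5000, f(x_0) = 4.481689, coefficient = 1
x_1 = 2.3750, f(x_1) = 10.751013, coefficient = 2
x_2 = 3.2500, f(x_2) = 25.790340, coefficient = 1

I ≈ (0.875000/2) × 51.774055 = 22.651149
Exact value: 21.308651
Error: 1.342498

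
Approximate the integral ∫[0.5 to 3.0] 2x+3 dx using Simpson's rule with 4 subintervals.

f(x) = 2x+3
a = 0.5, b = 3.0, n = 4
h = (b - a)/n = 0.625000

Simpson's rule: (h/3)[f(x₀) + 4f(x₁) + 2f(x₂) + ... + f(xₙ)]

x_0 = 0.5000, f(x_0) = 4.000000, coefficient = 1
x_1 = 1.1250, f(x_1) = 5.250000, coefficient = 4
x_2 = 1.7500, f(x_2) = 6.500000, coefficient = 2
x_3 = 2.3750, f(x_3) = 7.750000, coefficient = 4
x_4 = 3.0000, f(x_4) = 9.000000, coefficient = 1

I ≈ (0.625000/3) × 78.000000 = 16.250000
Exact value: 16.250000
Error: 0.000000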